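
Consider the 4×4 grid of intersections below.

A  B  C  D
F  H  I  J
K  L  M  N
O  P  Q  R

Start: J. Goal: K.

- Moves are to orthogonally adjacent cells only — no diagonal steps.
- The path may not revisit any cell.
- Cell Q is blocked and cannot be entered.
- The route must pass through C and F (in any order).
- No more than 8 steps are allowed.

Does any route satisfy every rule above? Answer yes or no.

yes

One route that works: J → D → C → I → H → F → K.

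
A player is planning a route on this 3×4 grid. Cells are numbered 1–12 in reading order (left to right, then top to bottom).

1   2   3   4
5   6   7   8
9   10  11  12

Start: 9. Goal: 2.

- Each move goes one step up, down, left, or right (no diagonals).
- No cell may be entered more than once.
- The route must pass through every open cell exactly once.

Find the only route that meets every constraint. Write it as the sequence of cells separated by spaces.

Need to visit all 12 open cells exactly once, starting at 9 and ending at 2.
Route from 9: right 3 to 12, up 2 to 4, left 1 to 3, down 1 to 7, left 2 to 5, up 1 to 1, right 1 to 2 — 11 moves in all.
Check: all 12 open cells covered.

9 10 11 12 8 4 3 7 6 5 1 2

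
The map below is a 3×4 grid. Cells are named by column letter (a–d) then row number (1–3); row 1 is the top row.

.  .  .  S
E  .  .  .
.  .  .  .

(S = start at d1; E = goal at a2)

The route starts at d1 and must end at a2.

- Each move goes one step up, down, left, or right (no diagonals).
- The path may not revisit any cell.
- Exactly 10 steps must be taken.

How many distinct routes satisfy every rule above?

4

Need simple routes of exactly 10 moves from d1 to a2 (Manhattan distance 4, so 3 moves are spent on a detour and 3 undoing it).
Enumerating: d1 d2 d3 c3 c2 c1 b1 b2 b3 a3 a2 | d1 d2 d3 c3 b3 b2 c2 c1 b1 a1 a2 | d1 c1 c2 d2 d3 c3 b3 b2 b1 a1 a2 | d1 c1 b1 b2 c2 d2 d3 c3 b3 a3 a2.
That gives 4 routes.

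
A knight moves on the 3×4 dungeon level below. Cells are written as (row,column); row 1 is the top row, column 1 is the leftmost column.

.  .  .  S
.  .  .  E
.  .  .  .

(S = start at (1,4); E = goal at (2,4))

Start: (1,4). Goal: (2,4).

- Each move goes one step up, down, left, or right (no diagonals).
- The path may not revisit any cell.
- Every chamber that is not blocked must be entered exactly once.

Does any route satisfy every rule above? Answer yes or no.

One route that works: (1,4) → (1,3) → (2,3) → (2,2) → (1,2) → (1,1) → (2,1) → (3,1) → (3,2) → (3,3) → (3,4) → (2,4).

yes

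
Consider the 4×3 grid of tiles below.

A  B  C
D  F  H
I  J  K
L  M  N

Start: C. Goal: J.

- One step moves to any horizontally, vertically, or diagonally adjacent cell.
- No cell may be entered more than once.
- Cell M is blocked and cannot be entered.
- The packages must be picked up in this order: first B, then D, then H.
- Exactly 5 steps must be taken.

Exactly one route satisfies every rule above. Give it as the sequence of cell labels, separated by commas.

The waypoints must appear in the order B, D, H, with no cell reused.
Route from C: left to B, down-left to D, 2× right (reaching H), down-left to J — 5 moves in all.
Check: order respected (B at step 1, D at step 2, H at step 4); 5 moves as required.

C, B, D, F, H, J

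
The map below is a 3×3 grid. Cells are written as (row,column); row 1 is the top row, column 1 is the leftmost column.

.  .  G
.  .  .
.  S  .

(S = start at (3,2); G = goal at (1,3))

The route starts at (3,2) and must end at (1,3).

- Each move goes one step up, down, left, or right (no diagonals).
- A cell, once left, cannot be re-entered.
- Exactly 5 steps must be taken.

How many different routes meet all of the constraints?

Need simple routes of exactly 5 moves from (3,2) to (1,3) (Manhattan distance 3, so 1 moves are spent on a detour and 1 undoing it).
Enumerating: (3,2) (2,2) (2,1) (1,1) (1,2) (1,3) | (3,2) (3,1) (2,1) (1,1) (1,2) (1,3) | (3,2) (3,1) (2,1) (2,2) (1,2) (1,3) | (3,2) (3,1) (2,1) (2,2) (2,3) (1,3) | (3,2) (3,3) (2,3) (2,2) (1,2) (1,3).
That gives 5 routes.

5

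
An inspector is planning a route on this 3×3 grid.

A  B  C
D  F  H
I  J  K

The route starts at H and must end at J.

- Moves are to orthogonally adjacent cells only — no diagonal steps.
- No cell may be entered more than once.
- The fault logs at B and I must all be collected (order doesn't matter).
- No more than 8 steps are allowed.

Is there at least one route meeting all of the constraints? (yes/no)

One route that works: H → C → B → F → D → I → J.

yes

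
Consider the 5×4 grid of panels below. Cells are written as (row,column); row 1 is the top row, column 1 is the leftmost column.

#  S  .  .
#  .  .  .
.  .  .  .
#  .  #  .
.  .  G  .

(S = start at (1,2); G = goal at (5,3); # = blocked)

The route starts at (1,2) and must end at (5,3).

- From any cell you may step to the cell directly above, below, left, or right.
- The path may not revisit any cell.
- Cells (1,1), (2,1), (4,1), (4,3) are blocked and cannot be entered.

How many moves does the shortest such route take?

The Manhattan distance from (1,2) to (5,3) is |1−5| + |2−3| = 5, so at least 5 moves are needed.
A route of 5 moves achieves this: (1,2) → (2,2) → (3,2) → (4,2) → (5,2) → (5,3).
Since 5 matches the lower bound, it is optimal.

5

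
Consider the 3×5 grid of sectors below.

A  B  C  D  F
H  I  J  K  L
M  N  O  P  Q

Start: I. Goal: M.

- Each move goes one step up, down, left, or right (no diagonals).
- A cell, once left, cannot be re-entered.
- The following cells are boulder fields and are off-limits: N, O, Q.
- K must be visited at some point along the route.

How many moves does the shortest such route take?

Any route passes through K somewhere between I and M. Summing Manhattan distances along the two legs (I → K → M) gives a lower bound of 2 + 4 = 6 moves.
The shortest route satisfying every rule uses 8 moves: I → J → K → D → C → B → A → H → M.
The no-revisit rule (legs can't share cells) pushes the minimum above the 6-move bound; an exhaustive check rules out every length from 6 to 7, leaving 8 as the minimum.

8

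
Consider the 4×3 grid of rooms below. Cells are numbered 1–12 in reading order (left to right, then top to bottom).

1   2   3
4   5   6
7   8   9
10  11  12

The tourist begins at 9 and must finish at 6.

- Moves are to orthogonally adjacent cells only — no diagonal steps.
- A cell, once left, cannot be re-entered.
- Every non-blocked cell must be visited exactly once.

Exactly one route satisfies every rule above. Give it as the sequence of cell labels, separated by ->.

9 -> 12 -> 11 -> 10 -> 7 -> 8 -> 5 -> 4 -> 1 -> 2 -> 3 -> 6

Need to visit all 12 open cells exactly once, starting at 9 and ending at 6.
Cell 3 has only two open neighbours (6 and 2), so the path must pass straight through it: one of those is the cell it's entered from and the other is where it exits.
Route from 9: down 1 to 12, left 2 to 10, up 1 to 7, right 1 to 8, up 1 to 5, left 1 to 4, up 1 to 1, right 2 to 3, down 1 to 6 — 11 moves in all.
Check: all 12 open cells covered.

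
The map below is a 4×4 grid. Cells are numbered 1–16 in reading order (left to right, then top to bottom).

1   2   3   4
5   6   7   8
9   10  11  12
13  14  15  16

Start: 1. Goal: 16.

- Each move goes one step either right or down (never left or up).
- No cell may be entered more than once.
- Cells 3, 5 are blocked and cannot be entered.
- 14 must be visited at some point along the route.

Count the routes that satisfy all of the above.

1

A right/down-only route from 1 to 16 makes exactly 3 down-moves and 3 right-moves in some order.
With no other constraints that would be C(6,3) = 20 routes.
Split at 14 and multiply the segment counts (each segment already excludes blocked cells): 1→14: 1; 14→16: 1; product = 1.
That gives 1 route.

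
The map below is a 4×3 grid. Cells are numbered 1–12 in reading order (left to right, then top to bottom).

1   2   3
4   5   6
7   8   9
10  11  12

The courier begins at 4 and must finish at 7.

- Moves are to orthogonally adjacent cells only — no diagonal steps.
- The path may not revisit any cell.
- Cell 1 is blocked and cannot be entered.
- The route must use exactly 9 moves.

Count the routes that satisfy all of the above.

Need simple routes of exactly 9 moves from 4 to 7 (Manhattan distance 1, so 4 moves are spent on a detour and 4 undoing it).
Enumerating: 4 5 2 3 6 9 12 11 8 7 | 4 5 2 3 6 9 12 11 10 7 | 4 5 2 3 6 9 8 11 10 7.
That gives 3 routes.

3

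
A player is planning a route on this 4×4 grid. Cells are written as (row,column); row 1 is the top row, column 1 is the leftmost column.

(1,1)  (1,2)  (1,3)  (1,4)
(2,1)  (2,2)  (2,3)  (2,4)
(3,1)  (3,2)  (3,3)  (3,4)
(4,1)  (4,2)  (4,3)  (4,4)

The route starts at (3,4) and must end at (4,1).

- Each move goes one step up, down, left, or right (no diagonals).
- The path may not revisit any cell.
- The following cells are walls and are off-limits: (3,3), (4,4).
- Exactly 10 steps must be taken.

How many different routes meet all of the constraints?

11

Need simple routes of exactly 10 moves from (3,4) to (4,1) (Manhattan distance 4, so 3 moves are spent on a detour and 3 undoing it).
Branch systematically from the start, pruning whenever the remaining move budget drops below the Manhattan distance to (4,1) or differs from it in parity. Every completion starts via (2,4): 11.
That gives 11 routes.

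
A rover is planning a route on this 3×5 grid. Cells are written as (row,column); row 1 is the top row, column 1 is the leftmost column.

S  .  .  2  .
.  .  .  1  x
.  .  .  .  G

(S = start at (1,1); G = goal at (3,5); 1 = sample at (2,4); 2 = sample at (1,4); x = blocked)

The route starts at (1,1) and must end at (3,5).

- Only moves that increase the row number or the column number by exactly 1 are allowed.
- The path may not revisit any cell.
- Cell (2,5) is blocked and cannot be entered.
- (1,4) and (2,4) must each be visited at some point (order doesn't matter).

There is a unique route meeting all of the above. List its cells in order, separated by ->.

(1,1) -> (1,2) -> (1,3) -> (1,4) -> (2,4) -> (3,4) -> (3,5)

Moves only go right or down, so the column and row indices never decrease.
Route from (1,1): right 3 to (1,4), down 2 to (3,4), right 1 to (3,5) — 6 moves in all.
Check: all required cells visited.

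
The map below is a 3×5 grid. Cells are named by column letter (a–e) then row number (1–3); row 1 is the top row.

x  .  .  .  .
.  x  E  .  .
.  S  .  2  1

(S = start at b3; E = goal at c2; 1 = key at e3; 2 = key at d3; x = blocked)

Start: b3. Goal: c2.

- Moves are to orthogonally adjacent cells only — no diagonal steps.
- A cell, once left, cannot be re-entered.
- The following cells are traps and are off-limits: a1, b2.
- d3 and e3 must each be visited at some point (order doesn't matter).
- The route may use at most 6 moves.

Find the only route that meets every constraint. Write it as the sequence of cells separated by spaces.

b3 c3 d3 e3 e2 d2 c2

The 6-move cap with required stops at d3, e3 leaves no slack for detours.
Route from b3: right 3 to e3, up 1 to e2, left 2 to c2 — 6 moves in all.
Check: all required cells visited; 6 ≤ 6 moves.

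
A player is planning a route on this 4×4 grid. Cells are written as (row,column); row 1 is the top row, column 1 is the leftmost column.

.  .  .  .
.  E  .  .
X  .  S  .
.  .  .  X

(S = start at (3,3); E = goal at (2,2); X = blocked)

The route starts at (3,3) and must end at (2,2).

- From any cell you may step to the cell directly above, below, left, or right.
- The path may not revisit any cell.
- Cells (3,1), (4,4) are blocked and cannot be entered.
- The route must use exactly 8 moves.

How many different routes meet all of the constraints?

Need simple routes of exactly 8 moves from (3,3) to (2,2) (Manhattan distance 2, so 3 moves are spent on a detour and 3 undoing it).
Enumerating: (3,3) (2,3) (2,4) (1,4) (1,3) (1,2) (1,1) (2,1) (2,2) | (3,3) (3,4) (2,4) (1,4) (1,3) (1,2) (1,1) (2,1) (2,2) | (3,3) (3,4) (2,4) (2,3) (1,3) (1,2) (1,1) (2,1) (2,2).
That gives 3 routes.

3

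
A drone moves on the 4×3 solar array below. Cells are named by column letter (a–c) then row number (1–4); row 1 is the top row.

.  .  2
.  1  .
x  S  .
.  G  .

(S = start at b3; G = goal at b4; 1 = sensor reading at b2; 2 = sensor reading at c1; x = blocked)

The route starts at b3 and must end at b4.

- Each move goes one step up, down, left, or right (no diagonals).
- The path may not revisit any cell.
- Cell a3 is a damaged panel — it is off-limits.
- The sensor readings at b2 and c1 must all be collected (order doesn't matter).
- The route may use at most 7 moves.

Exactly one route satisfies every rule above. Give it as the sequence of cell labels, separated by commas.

b3, b2, b1, c1, c2, c3, c4, b4

The 7-move cap with required stops at b2, c1 leaves no slack for detours.
Route from b3: up 2 to b1, right 1 to c1, down 3 to c4, left 1 to b4 — 7 moves in all.
Check: all required cells visited; 7 ≤ 7 moves.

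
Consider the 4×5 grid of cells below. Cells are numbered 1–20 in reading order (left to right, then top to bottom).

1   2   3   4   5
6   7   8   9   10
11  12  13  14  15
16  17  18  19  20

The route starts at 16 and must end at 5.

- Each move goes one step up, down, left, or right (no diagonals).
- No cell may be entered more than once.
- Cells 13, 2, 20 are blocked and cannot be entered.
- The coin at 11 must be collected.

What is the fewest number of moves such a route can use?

Any route passes through 11 somewhere between 16 and 5. Summing Manhattan distances along the two legs (16 → 11 → 5) gives a lower bound of 1 + 6 = 7 moves.
A route of 7 moves achieves this: 16 → 11 → 6 → 7 → 8 → 3 → 4 → 5.
Since 7 matches the lower bound, it is optimal.

7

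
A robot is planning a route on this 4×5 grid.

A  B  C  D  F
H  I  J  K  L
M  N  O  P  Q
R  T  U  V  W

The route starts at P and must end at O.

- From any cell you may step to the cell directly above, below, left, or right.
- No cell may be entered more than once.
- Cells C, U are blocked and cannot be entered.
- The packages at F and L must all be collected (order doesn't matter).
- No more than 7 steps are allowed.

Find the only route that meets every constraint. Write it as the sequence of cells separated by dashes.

The 7-move cap with required stops at F, L leaves no slack for detours.
Route from P: right 1 to Q, up 2 to F, left 1 to D, down 1 to K, left 1 to J, down 1 to O — 7 moves in all.
Check: all required cells visited; 7 ≤ 7 moves.

P - Q - L - F - D - K - J - O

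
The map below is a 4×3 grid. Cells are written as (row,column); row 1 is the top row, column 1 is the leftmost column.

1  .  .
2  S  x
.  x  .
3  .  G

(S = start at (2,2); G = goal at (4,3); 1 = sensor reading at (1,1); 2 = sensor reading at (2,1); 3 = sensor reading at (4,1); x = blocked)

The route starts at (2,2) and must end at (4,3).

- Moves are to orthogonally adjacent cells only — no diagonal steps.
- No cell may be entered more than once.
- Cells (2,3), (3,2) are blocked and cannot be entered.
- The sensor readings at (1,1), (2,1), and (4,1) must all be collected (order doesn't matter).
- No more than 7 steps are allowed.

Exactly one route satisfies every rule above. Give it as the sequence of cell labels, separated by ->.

(2,2) -> (1,2) -> (1,1) -> (2,1) -> (3,1) -> (4,1) -> (4,2) -> (4,3)

Any route must reach (1,1), (2,1), and (4,1) and still end at (4,3) within 7 moves, so the order of the required stops is forced.
Route from (2,2): up 1 to (1,2), left 1 to (1,1), down 3 to (4,1), right 2 to (4,3) — 7 moves in all.
Check: all required cells visited; 7 ≤ 7 moves.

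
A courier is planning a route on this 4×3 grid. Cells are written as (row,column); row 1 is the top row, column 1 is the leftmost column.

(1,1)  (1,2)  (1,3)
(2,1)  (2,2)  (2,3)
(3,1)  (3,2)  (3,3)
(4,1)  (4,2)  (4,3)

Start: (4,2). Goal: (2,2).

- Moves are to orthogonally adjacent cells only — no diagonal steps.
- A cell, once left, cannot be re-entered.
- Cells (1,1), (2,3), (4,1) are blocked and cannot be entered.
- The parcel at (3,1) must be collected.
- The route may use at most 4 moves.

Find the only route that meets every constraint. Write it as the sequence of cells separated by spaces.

Any route must reach (3,1) and still end at (2,2) within 4 moves, so the order of the required stops is forced.
Route from (4,2): up 1 to (3,2), left 1 to (3,1), up 1 to (2,1), right 1 to (2,2) — 4 moves in all.
Check: all required cells visited; 4 ≤ 4 moves.

(4,2) (3,2) (3,1) (2,1) (2,2)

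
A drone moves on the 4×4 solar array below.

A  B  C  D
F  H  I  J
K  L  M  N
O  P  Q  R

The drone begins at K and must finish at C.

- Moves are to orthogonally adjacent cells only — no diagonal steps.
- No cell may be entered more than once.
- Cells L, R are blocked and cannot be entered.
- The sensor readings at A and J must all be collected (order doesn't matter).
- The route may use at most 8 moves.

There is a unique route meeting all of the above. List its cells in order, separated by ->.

Any route must reach A and J and still end at C within 8 moves, so the order of the required stops is forced.
Route from K: up 2 to A, right 1 to B, down 1 to H, right 2 to J, up 1 to D, left 1 to C — 8 moves in all.
Check: all required cells visited; 8 ≤ 8 moves.

K -> F -> A -> B -> H -> I -> J -> D -> C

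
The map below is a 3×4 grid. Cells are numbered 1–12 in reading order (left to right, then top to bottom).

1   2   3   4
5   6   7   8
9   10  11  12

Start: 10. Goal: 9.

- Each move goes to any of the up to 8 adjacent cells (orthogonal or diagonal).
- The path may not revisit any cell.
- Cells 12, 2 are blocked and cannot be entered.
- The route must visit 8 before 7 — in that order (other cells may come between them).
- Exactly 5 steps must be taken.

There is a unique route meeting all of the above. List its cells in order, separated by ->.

10 -> 11 -> 8 -> 7 -> 6 -> 9

The waypoints must appear in the order 8, 7, with no cell reused.
Route from 10: right 1 to 11, up-right 1 to 8, left 2 to 6, down-left 1 to 9 — 5 moves in all.
Check: order respected (8 at step 2, 7 at step 3); 5 moves as required.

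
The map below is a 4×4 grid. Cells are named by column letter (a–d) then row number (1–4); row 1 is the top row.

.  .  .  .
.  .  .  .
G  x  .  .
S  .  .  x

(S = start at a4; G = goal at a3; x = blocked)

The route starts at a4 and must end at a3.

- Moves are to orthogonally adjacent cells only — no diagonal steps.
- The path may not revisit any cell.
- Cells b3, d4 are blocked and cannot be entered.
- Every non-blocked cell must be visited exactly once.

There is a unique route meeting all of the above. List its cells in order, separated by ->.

a4 -> b4 -> c4 -> c3 -> d3 -> d2 -> d1 -> c1 -> c2 -> b2 -> b1 -> a1 -> a2 -> a3

Need to visit all 14 open cells exactly once, starting at a4 and ending at a3.
Cell b4 has only two open neighbours (a4 and c4), so the path must pass straight through it: one of those is the cell it's entered from and the other is where it exits.
Route from a4: 2× right (reaching c4), up to c3, right to d3, 2× up (reaching d1), left to c1, down to c2, left to b2, up to b1, left to a1, 2× down (reaching a3) — 13 moves in all.
Check: all 14 open cells covered.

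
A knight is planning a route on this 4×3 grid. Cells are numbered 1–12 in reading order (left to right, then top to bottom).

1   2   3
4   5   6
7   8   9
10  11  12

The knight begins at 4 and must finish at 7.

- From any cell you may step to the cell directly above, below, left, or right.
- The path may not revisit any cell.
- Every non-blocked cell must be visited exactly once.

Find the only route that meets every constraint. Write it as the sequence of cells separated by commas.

4, 1, 2, 3, 6, 5, 8, 9, 12, 11, 10, 7

Need to visit all 12 open cells exactly once, starting at 4 and ending at 7.
Route from 4: up to 1, 2× right (reaching 3), down to 6, left to 5, down to 8, right to 9, down to 12, 2× left (reaching 10), up to 7 — 11 moves in all.
Check: all 12 open cells covered.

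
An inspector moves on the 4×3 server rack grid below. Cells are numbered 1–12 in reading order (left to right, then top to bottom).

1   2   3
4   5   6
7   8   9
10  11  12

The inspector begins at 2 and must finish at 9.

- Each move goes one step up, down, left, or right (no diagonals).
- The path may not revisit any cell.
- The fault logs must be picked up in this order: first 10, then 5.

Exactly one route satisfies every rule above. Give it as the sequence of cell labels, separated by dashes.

The waypoints must appear in the order 10, 5, with no cell reused.
Route from 2: left to 1, 3× down (reaching 10), right to 11, 2× up (reaching 5), right to 6, down to 9 — 9 moves in all.
Check: order respected (10 at step 4, 5 at step 7).

2 - 1 - 4 - 7 - 10 - 11 - 8 - 5 - 6 - 9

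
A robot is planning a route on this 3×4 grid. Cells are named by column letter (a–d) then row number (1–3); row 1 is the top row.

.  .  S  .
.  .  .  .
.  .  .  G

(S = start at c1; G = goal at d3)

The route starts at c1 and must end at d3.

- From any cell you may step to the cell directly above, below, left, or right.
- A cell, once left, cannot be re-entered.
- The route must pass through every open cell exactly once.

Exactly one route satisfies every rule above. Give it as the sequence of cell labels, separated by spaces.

c1 d1 d2 c2 b2 b1 a1 a2 a3 b3 c3 d3

Need to visit all 12 open cells exactly once, starting at c1 and ending at d3.
Cell a1 has only two open neighbours (a2 and b1), so the path must pass straight through it: one of those is the cell it's entered from and the other is where it exits.
Route from c1: right to d1, down to d2, 2× left (reaching b2), up to b1, left to a1, 2× down (reaching a3), 3× right (reaching d3) — 11 moves in all.
Check: all 12 open cells covered.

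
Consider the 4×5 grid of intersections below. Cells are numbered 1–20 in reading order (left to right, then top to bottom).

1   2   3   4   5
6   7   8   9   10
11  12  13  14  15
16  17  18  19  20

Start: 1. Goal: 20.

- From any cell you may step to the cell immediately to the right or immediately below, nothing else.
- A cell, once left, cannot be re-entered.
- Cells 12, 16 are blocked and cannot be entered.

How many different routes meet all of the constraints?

A right/down-only route from 1 to 20 makes exactly 3 down-moves and 4 right-moves in some order.
With no other constraints that would be C(7,3) = 35 routes.
Subtract routes through each blocked cell (inclusion–exclusion for overlaps): − through 12: 12 − through 16: 1 → 22.
That gives 22 routes.

22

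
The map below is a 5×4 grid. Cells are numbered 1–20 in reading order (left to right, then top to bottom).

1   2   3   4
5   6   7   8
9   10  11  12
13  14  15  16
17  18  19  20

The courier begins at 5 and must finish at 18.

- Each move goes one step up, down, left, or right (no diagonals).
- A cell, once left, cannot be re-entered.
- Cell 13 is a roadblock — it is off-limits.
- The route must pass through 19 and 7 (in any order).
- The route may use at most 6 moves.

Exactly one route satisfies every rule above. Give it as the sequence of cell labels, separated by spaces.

The budget equals the shortest possible length, so every move has to be on a shortest route through the required cells.
Route from 5: 2× right (reaching 7), 3× down (reaching 19), left to 18 — 6 moves in all.
Check: all required cells visited; 6 ≤ 6 moves.

5 6 7 11 15 19 18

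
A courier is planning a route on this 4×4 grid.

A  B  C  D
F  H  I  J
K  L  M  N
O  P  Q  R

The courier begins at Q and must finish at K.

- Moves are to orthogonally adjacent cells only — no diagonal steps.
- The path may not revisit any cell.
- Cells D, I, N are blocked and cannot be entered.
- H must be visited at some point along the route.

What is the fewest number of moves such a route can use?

5

Any route passes through H somewhere between Q and K. Summing Manhattan distances along the two legs (Q → H → K) gives a lower bound of 3 + 2 = 5 moves.
A route of 5 moves achieves this: Q → M → L → H → F → K.
Since 5 matches the lower bound, it is optimal.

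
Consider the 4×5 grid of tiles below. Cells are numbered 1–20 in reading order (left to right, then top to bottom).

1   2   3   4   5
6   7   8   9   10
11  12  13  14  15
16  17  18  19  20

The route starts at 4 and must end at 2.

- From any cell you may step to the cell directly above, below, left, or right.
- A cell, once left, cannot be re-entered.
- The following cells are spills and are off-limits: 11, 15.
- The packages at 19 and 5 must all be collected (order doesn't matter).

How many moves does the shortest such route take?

10

Any route passes through 19 and 5 in some order between 4 and 2. Summing Manhattan distances along each leg and taking the cheapest ordering (4 → 19 → 5 → 2) gives a lower bound of 3 + 4 + 3 = 10 moves.
A route of 10 moves achieves this: 4 → 5 → 10 → 9 → 14 → 19 → 18 → 13 → 8 → 3 → 2.
Since 10 matches the lower bound, it is optimal.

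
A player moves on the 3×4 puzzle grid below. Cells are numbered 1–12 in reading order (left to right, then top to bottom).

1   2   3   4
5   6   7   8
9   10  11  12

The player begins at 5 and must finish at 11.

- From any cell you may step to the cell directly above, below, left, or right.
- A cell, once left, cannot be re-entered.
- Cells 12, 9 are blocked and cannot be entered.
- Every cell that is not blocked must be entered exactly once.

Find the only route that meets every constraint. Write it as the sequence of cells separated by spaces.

5 1 2 3 4 8 7 6 10 11

Need to visit all 10 open cells exactly once, starting at 5 and ending at 11.
Route from 5: up 1 to 1, right 3 to 4, down 1 to 8, left 2 to 6, down 1 to 10, right 1 to 11 — 9 moves in all.
Check: all 10 open cells covered.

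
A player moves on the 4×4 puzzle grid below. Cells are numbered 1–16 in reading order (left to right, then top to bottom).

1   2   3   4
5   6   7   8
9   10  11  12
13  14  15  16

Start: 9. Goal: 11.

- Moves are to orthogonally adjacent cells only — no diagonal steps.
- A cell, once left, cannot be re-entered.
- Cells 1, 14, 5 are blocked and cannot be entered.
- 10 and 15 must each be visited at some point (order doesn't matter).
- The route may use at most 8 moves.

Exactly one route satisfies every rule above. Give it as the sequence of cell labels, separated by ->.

The budget equals the shortest possible length, so every move has to be on a shortest route through the required cells.
Route from 9: right to 10, up to 6, 2× right (reaching 8), 2× down (reaching 16), left to 15, up to 11 — 8 moves in all.
Check: all required cells visited; 8 ≤ 8 moves.

9 -> 10 -> 6 -> 7 -> 8 -> 12 -> 16 -> 15 -> 11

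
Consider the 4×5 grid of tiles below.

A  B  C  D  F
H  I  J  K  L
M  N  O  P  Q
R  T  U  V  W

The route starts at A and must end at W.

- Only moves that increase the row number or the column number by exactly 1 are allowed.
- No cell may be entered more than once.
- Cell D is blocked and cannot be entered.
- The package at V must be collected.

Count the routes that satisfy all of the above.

19

A right/down-only route from A to W makes exactly 3 down-moves and 4 right-moves in some order.
With no other constraints that would be C(7,3) = 35 routes.
Split at V and multiply the segment counts (each segment already excludes blocked cells): A→V: 19; V→W: 1; product = 19.
That gives 19 routes.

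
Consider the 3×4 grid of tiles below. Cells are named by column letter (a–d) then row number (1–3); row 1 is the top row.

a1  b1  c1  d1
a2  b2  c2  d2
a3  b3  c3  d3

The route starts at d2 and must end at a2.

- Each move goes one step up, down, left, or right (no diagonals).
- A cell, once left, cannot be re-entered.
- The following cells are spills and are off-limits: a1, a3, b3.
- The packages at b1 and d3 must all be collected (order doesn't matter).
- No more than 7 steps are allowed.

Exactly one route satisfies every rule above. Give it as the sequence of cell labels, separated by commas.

d2, d3, c3, c2, c1, b1, b2, a2

Any route must reach b1 and d3 and still end at a2 within 7 moves, so the order of the required stops is forced.
Route from d2: down 1 to d3, left 1 to c3, up 2 to c1, left 1 to b1, down 1 to b2, left 1 to a2 — 7 moves in all.
Check: all required cells visited; 7 ≤ 7 moves.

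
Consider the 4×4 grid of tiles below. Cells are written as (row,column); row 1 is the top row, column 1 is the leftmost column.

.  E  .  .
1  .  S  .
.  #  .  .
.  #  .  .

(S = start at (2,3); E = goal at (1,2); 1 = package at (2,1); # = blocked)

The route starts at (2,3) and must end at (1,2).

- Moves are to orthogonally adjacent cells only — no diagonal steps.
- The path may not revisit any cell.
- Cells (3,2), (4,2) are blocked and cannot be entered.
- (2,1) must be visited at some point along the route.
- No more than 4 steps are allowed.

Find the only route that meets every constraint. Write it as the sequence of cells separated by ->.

(2,3) -> (2,2) -> (2,1) -> (1,1) -> (1,2)

The budget equals the shortest possible length, so every move has to be on a shortest route through the required cells.
Route from (2,3): left 2 to (2,1), up 1 to (1,1), right 1 to (1,2) — 4 moves in all.
Check: all required cells visited; 4 ≤ 4 moves.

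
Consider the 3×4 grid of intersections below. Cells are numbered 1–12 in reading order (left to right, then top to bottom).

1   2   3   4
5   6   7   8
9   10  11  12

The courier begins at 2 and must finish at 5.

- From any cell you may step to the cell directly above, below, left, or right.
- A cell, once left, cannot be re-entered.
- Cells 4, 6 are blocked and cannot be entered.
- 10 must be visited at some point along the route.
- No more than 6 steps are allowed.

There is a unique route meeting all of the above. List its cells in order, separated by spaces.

2 3 7 11 10 9 5

Any route must reach 10 and still end at 5 within 6 moves, so the order of the required stops is forced.
Route from 2: right 1 to 3, down 2 to 11, left 2 to 9, up 1 to 5 — 6 moves in all.
Check: all required cells visited; 6 ≤ 6 moves.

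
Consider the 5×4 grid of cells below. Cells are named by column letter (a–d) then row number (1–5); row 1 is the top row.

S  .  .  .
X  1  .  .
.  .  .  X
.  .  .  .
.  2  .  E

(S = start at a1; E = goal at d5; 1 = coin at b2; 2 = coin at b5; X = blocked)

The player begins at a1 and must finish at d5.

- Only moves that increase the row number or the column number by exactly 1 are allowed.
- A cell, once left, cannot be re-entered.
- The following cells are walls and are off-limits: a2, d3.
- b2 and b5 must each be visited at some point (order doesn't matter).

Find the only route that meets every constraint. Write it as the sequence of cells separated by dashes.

Moves only go right or down, so the column and row indices never decrease.
Route from a1: right to b1, 4× down (reaching b5), 2× right (reaching d5) — 7 moves in all.
Check: all required cells visited.

a1 - b1 - b2 - b3 - b4 - b5 - c5 - d5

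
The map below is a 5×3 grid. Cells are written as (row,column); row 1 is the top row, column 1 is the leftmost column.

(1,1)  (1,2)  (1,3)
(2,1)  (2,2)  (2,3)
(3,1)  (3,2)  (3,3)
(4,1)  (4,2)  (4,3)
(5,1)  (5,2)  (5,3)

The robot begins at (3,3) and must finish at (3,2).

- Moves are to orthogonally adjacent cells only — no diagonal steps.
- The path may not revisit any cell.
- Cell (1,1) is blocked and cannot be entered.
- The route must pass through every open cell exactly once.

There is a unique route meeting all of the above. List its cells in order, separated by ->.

Need to visit all 14 open cells exactly once, starting at (3,3) and ending at (3,2).
Cell (2,1) has only two open neighbours ((3,1) and (2,2)), so the path must pass straight through it: one of those is the cell it's entered from and the other is where it exits.
Route from (3,3): 2× up (reaching (1,3)), left to (1,2), down to (2,2), left to (2,1), 3× down (reaching (5,1)), 2× right (reaching (5,3)), up to (4,3), left to (4,2), up to (3,2) — 13 moves in all.
Check: all 14 open cells covered.

(3,3) -> (2,3) -> (1,3) -> (1,2) -> (2,2) -> (2,1) -> (3,1) -> (4,1) -> (5,1) -> (5,2) -> (5,3) -> (4,3) -> (4,2) -> (3,2)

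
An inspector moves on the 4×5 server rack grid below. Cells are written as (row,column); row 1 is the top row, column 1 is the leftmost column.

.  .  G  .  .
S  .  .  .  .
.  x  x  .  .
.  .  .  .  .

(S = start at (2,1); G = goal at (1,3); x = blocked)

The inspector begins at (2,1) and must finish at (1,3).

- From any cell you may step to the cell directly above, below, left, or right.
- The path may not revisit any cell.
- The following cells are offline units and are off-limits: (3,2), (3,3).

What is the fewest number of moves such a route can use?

The Manhattan distance from (2,1) to (1,3) is |2−1| + |1−3| = 3, so at least 3 moves are needed.
A route of 3 moves achieves this: (2,1) → (1,1) → (1,2) → (1,3).
Since 3 matches the lower bound, it is optimal.

3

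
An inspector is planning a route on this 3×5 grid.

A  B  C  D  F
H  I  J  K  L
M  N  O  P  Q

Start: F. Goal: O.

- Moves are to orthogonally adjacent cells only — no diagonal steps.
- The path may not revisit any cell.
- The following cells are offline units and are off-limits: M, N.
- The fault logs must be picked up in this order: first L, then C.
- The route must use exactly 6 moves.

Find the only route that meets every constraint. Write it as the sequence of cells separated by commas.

The waypoints must appear in the order L, C, with no cell reused.
Route from F: down 1 to L, left 1 to K, up 1 to D, left 1 to C, down 2 to O — 6 moves in all.
Check: order respected (L at step 1, C at step 4); 6 moves as required.

F, L, K, D, C, J, O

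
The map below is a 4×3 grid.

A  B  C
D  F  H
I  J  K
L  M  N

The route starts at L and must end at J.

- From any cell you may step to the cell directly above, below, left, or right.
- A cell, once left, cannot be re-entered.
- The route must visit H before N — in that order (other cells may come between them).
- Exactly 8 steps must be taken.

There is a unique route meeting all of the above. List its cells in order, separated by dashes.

The waypoints must appear in the order H, N, with no cell reused.
Route from L: 2× up (reaching D), 2× right (reaching H), 2× down (reaching N), left to M, up to J — 8 moves in all.
Check: order respected (H at step 4, N at step 6); 8 moves as required.

L - I - D - F - H - K - N - M - J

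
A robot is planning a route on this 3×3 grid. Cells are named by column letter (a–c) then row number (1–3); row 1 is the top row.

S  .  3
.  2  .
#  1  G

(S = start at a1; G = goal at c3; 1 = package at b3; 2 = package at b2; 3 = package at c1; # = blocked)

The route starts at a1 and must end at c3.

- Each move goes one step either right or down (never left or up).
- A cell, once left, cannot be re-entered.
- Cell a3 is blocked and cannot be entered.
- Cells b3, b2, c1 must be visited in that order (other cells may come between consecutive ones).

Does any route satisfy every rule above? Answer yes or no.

no

b2 lies above b3, so going from b3 to b2 would need an upward move — but moves only go right/down, so b3 cannot be visited before b2.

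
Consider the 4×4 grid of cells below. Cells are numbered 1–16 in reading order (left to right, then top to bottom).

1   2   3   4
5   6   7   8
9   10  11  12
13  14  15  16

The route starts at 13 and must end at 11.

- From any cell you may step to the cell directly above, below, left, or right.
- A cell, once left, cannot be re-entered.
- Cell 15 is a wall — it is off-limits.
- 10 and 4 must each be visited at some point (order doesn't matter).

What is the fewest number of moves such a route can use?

Any route passes through 10 and 4 in some order between 13 and 11. Summing Manhattan distances along each leg and taking the cheapest ordering (13 → 10 → 4 → 11) gives a lower bound of 2 + 4 + 3 = 9 moves.
A route of 9 moves achieves this: 13 → 9 → 10 → 6 → 2 → 3 → 4 → 8 → 12 → 11.
Since 9 matches the lower bound, it is optimal.

9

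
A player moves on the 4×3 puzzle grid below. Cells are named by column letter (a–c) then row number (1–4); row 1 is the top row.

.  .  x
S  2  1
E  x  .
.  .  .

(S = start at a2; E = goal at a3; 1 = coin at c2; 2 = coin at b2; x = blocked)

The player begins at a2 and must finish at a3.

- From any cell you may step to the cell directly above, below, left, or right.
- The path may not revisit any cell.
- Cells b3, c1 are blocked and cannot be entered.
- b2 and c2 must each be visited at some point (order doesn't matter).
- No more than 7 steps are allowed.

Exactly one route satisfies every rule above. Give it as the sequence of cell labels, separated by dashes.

a2 - b2 - c2 - c3 - c4 - b4 - a4 - a3

The budget equals the shortest possible length, so every move has to be on a shortest route through the required cells.
Route from a2: right 2 to c2, down 2 to c4, left 2 to a4, up 1 to a3 — 7 moves in all.
Check: all required cells visited; 7 ≤ 7 moves.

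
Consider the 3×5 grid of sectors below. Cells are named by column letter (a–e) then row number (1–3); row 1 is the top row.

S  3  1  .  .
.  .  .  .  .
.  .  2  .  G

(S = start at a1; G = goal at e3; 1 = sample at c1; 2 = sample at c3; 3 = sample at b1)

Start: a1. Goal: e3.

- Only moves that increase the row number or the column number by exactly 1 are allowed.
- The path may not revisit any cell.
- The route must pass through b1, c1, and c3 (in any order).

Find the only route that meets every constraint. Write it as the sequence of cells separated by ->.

Moves only go right or down, so the column and row indices never decrease.
Route from a1: right 2 to c1, down 2 to c3, right 2 to e3 — 6 moves in all.
Check: all required cells visited.

a1 -> b1 -> c1 -> c2 -> c3 -> d3 -> e3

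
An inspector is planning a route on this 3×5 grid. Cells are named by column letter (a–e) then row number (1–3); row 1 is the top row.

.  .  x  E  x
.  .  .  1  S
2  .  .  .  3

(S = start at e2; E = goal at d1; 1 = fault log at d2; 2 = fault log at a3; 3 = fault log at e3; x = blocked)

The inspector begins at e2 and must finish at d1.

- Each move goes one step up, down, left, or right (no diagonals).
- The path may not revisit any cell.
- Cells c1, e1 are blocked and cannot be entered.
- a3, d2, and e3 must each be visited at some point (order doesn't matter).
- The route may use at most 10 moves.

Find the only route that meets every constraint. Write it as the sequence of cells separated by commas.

e2, e3, d3, c3, b3, a3, a2, b2, c2, d2, d1

The budget equals the shortest possible length, so every move has to be on a shortest route through the required cells.
Route from e2: down to e3, 4× left (reaching a3), up to a2, 3× right (reaching d2), up to d1 — 10 moves in all.
Check: all required cells visited; 10 ≤ 10 moves.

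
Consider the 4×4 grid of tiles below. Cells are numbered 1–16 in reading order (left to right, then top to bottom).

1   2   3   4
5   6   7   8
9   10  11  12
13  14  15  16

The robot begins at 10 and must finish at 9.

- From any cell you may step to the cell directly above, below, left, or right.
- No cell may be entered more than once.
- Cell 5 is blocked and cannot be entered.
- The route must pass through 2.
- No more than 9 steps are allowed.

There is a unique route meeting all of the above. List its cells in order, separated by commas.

10, 6, 2, 3, 7, 11, 15, 14, 13, 9

The budget equals the shortest possible length, so every move has to be on a shortest route through the required cells.
Route from 10: up 2 to 2, right 1 to 3, down 3 to 15, left 2 to 13, up 1 to 9 — 9 moves in all.
Check: all required cells visited; 9 ≤ 9 moves.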